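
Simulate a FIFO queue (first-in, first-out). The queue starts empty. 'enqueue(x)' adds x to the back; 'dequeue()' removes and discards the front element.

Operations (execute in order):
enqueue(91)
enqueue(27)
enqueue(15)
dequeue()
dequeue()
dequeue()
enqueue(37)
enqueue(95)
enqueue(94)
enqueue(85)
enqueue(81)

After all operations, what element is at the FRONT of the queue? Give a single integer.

enqueue(91): queue = [91]
enqueue(27): queue = [91, 27]
enqueue(15): queue = [91, 27, 15]
dequeue(): queue = [27, 15]
dequeue(): queue = [15]
dequeue(): queue = []
enqueue(37): queue = [37]
enqueue(95): queue = [37, 95]
enqueue(94): queue = [37, 95, 94]
enqueue(85): queue = [37, 95, 94, 85]
enqueue(81): queue = [37, 95, 94, 85, 81]

Answer: 37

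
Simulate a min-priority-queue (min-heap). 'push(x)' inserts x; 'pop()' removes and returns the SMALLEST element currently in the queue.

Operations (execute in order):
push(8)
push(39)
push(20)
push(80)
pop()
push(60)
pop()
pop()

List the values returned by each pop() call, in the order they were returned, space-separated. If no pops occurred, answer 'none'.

push(8): heap contents = [8]
push(39): heap contents = [8, 39]
push(20): heap contents = [8, 20, 39]
push(80): heap contents = [8, 20, 39, 80]
pop() → 8: heap contents = [20, 39, 80]
push(60): heap contents = [20, 39, 60, 80]
pop() → 20: heap contents = [39, 60, 80]
pop() → 39: heap contents = [60, 80]

Answer: 8 20 39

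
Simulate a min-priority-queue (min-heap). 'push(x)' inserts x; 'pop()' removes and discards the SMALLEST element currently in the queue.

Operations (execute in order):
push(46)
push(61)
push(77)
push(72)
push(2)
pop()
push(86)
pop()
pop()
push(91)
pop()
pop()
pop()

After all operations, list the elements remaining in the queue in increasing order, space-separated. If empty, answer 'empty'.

push(46): heap contents = [46]
push(61): heap contents = [46, 61]
push(77): heap contents = [46, 61, 77]
push(72): heap contents = [46, 61, 72, 77]
push(2): heap contents = [2, 46, 61, 72, 77]
pop() → 2: heap contents = [46, 61, 72, 77]
push(86): heap contents = [46, 61, 72, 77, 86]
pop() → 46: heap contents = [61, 72, 77, 86]
pop() → 61: heap contents = [72, 77, 86]
push(91): heap contents = [72, 77, 86, 91]
pop() → 72: heap contents = [77, 86, 91]
pop() → 77: heap contents = [86, 91]
pop() → 86: heap contents = [91]

Answer: 91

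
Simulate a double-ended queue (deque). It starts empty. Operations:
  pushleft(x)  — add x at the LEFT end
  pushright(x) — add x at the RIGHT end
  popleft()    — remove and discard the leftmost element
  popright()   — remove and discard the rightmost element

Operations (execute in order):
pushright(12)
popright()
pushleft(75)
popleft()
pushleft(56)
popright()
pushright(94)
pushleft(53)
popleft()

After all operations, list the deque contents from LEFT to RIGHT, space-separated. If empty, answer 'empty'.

pushright(12): [12]
popright(): []
pushleft(75): [75]
popleft(): []
pushleft(56): [56]
popright(): []
pushright(94): [94]
pushleft(53): [53, 94]
popleft(): [94]

Answer: 94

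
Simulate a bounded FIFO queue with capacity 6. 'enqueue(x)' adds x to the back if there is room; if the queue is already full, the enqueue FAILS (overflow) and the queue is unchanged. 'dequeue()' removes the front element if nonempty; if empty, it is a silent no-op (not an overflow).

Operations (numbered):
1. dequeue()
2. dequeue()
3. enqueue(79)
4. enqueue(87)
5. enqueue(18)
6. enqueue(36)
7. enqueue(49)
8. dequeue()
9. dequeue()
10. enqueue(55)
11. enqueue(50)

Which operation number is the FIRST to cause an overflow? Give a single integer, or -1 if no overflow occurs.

Answer: -1

Derivation:
1. dequeue(): empty, no-op, size=0
2. dequeue(): empty, no-op, size=0
3. enqueue(79): size=1
4. enqueue(87): size=2
5. enqueue(18): size=3
6. enqueue(36): size=4
7. enqueue(49): size=5
8. dequeue(): size=4
9. dequeue(): size=3
10. enqueue(55): size=4
11. enqueue(50): size=5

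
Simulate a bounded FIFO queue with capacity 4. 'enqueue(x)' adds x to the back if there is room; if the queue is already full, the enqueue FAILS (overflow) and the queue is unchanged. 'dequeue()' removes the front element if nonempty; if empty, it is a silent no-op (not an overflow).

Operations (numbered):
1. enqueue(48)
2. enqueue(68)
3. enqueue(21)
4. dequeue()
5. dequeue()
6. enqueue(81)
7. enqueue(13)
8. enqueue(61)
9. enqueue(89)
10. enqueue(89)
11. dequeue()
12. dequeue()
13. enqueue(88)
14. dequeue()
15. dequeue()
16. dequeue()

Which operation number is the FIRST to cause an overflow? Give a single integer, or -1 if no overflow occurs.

Answer: 9

Derivation:
1. enqueue(48): size=1
2. enqueue(68): size=2
3. enqueue(21): size=3
4. dequeue(): size=2
5. dequeue(): size=1
6. enqueue(81): size=2
7. enqueue(13): size=3
8. enqueue(61): size=4
9. enqueue(89): size=4=cap → OVERFLOW (fail)
10. enqueue(89): size=4=cap → OVERFLOW (fail)
11. dequeue(): size=3
12. dequeue(): size=2
13. enqueue(88): size=3
14. dequeue(): size=2
15. dequeue(): size=1
16. dequeue(): size=0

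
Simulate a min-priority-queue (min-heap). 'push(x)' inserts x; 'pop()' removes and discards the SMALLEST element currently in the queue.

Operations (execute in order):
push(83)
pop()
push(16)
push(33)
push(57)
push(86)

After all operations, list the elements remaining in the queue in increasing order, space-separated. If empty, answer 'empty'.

push(83): heap contents = [83]
pop() → 83: heap contents = []
push(16): heap contents = [16]
push(33): heap contents = [16, 33]
push(57): heap contents = [16, 33, 57]
push(86): heap contents = [16, 33, 57, 86]

Answer: 16 33 57 86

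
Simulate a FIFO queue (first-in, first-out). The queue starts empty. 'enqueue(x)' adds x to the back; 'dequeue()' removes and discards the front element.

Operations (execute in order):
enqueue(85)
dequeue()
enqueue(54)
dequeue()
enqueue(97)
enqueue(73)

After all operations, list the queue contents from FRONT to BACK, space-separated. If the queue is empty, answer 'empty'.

enqueue(85): [85]
dequeue(): []
enqueue(54): [54]
dequeue(): []
enqueue(97): [97]
enqueue(73): [97, 73]

Answer: 97 73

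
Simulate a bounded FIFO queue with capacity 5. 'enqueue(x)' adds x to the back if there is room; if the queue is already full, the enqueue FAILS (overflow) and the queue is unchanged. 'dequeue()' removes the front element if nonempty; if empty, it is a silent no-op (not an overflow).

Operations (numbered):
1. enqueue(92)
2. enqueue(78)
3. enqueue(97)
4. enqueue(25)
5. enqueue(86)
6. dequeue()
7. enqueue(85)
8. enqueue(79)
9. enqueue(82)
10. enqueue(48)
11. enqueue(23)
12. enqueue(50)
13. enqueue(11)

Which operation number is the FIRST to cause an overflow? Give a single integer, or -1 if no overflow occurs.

Answer: 8

Derivation:
1. enqueue(92): size=1
2. enqueue(78): size=2
3. enqueue(97): size=3
4. enqueue(25): size=4
5. enqueue(86): size=5
6. dequeue(): size=4
7. enqueue(85): size=5
8. enqueue(79): size=5=cap → OVERFLOW (fail)
9. enqueue(82): size=5=cap → OVERFLOW (fail)
10. enqueue(48): size=5=cap → OVERFLOW (fail)
11. enqueue(23): size=5=cap → OVERFLOW (fail)
12. enqueue(50): size=5=cap → OVERFLOW (fail)
13. enqueue(11): size=5=cap → OVERFLOW (fail)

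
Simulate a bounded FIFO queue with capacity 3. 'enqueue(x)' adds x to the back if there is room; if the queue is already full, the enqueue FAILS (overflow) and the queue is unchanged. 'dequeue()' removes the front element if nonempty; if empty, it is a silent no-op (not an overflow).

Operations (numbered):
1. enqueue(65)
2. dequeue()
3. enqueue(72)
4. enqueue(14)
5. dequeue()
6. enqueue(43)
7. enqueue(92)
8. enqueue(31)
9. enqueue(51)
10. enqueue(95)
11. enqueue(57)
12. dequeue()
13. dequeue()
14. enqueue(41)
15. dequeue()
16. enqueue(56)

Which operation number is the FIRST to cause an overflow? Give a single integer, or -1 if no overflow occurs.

Answer: 8

Derivation:
1. enqueue(65): size=1
2. dequeue(): size=0
3. enqueue(72): size=1
4. enqueue(14): size=2
5. dequeue(): size=1
6. enqueue(43): size=2
7. enqueue(92): size=3
8. enqueue(31): size=3=cap → OVERFLOW (fail)
9. enqueue(51): size=3=cap → OVERFLOW (fail)
10. enqueue(95): size=3=cap → OVERFLOW (fail)
11. enqueue(57): size=3=cap → OVERFLOW (fail)
12. dequeue(): size=2
13. dequeue(): size=1
14. enqueue(41): size=2
15. dequeue(): size=1
16. enqueue(56): size=2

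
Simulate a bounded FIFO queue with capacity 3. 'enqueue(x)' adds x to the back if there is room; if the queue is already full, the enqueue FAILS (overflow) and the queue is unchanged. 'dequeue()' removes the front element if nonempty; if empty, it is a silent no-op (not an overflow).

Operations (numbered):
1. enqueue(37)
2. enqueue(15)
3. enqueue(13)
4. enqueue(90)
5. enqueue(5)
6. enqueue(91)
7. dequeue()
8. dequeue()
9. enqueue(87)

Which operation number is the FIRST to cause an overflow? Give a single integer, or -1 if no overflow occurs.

Answer: 4

Derivation:
1. enqueue(37): size=1
2. enqueue(15): size=2
3. enqueue(13): size=3
4. enqueue(90): size=3=cap → OVERFLOW (fail)
5. enqueue(5): size=3=cap → OVERFLOW (fail)
6. enqueue(91): size=3=cap → OVERFLOW (fail)
7. dequeue(): size=2
8. dequeue(): size=1
9. enqueue(87): size=2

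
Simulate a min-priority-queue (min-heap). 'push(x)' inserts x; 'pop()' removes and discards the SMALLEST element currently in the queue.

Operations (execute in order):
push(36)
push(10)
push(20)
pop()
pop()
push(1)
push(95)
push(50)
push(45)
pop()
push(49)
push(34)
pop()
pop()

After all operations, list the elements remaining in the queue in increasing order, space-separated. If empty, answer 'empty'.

Answer: 45 49 50 95

Derivation:
push(36): heap contents = [36]
push(10): heap contents = [10, 36]
push(20): heap contents = [10, 20, 36]
pop() → 10: heap contents = [20, 36]
pop() → 20: heap contents = [36]
push(1): heap contents = [1, 36]
push(95): heap contents = [1, 36, 95]
push(50): heap contents = [1, 36, 50, 95]
push(45): heap contents = [1, 36, 45, 50, 95]
pop() → 1: heap contents = [36, 45, 50, 95]
push(49): heap contents = [36, 45, 49, 50, 95]
push(34): heap contents = [34, 36, 45, 49, 50, 95]
pop() → 34: heap contents = [36, 45, 49, 50, 95]
pop() → 36: heap contents = [45, 49, 50, 95]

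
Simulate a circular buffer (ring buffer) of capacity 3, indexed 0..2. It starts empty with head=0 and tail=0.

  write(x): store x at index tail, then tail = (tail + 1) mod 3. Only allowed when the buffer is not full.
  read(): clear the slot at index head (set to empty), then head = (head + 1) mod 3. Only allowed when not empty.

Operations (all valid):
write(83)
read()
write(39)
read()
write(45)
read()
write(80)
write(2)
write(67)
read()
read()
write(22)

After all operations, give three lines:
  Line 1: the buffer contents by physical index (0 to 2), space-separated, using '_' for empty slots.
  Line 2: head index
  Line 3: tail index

Answer: 22 _ 67
2
1

Derivation:
write(83): buf=[83 _ _], head=0, tail=1, size=1
read(): buf=[_ _ _], head=1, tail=1, size=0
write(39): buf=[_ 39 _], head=1, tail=2, size=1
read(): buf=[_ _ _], head=2, tail=2, size=0
write(45): buf=[_ _ 45], head=2, tail=0, size=1
read(): buf=[_ _ _], head=0, tail=0, size=0
write(80): buf=[80 _ _], head=0, tail=1, size=1
write(2): buf=[80 2 _], head=0, tail=2, size=2
write(67): buf=[80 2 67], head=0, tail=0, size=3
read(): buf=[_ 2 67], head=1, tail=0, size=2
read(): buf=[_ _ 67], head=2, tail=0, size=1
write(22): buf=[22 _ 67], head=2, tail=1, size=2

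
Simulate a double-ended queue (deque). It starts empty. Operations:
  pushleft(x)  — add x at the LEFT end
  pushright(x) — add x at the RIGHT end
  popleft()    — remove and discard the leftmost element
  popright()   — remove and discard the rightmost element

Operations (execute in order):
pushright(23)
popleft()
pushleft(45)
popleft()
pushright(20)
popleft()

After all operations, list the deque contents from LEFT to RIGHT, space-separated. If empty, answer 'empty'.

Answer: empty

Derivation:
pushright(23): [23]
popleft(): []
pushleft(45): [45]
popleft(): []
pushright(20): [20]
popleft(): []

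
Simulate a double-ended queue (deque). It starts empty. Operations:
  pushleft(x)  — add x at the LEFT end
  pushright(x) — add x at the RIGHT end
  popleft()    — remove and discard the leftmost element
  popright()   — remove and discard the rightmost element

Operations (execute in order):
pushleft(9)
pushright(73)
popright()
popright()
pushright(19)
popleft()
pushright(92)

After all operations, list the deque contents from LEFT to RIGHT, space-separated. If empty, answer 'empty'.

Answer: 92

Derivation:
pushleft(9): [9]
pushright(73): [9, 73]
popright(): [9]
popright(): []
pushright(19): [19]
popleft(): []
pushright(92): [92]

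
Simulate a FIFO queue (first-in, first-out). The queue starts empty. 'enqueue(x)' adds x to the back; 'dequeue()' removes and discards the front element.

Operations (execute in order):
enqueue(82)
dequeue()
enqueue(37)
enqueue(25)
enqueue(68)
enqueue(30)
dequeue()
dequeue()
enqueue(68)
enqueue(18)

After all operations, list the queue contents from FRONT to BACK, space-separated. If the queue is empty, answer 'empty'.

Answer: 68 30 68 18

Derivation:
enqueue(82): [82]
dequeue(): []
enqueue(37): [37]
enqueue(25): [37, 25]
enqueue(68): [37, 25, 68]
enqueue(30): [37, 25, 68, 30]
dequeue(): [25, 68, 30]
dequeue(): [68, 30]
enqueue(68): [68, 30, 68]
enqueue(18): [68, 30, 68, 18]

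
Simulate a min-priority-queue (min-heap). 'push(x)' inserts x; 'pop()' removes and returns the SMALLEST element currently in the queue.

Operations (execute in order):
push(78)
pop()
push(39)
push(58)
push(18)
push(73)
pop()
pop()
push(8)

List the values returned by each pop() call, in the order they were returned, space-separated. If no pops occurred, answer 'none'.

Answer: 78 18 39

Derivation:
push(78): heap contents = [78]
pop() → 78: heap contents = []
push(39): heap contents = [39]
push(58): heap contents = [39, 58]
push(18): heap contents = [18, 39, 58]
push(73): heap contents = [18, 39, 58, 73]
pop() → 18: heap contents = [39, 58, 73]
pop() → 39: heap contents = [58, 73]
push(8): heap contents = [8, 58, 73]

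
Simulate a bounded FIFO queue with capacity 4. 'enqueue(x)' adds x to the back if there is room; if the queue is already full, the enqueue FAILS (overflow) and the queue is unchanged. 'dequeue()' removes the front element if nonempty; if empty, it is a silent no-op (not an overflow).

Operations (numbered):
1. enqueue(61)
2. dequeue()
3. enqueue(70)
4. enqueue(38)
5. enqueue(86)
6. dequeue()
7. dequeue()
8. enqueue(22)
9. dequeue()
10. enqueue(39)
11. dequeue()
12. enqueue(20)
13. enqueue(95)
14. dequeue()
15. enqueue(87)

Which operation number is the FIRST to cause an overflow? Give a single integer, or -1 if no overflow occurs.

Answer: -1

Derivation:
1. enqueue(61): size=1
2. dequeue(): size=0
3. enqueue(70): size=1
4. enqueue(38): size=2
5. enqueue(86): size=3
6. dequeue(): size=2
7. dequeue(): size=1
8. enqueue(22): size=2
9. dequeue(): size=1
10. enqueue(39): size=2
11. dequeue(): size=1
12. enqueue(20): size=2
13. enqueue(95): size=3
14. dequeue(): size=2
15. enqueue(87): size=3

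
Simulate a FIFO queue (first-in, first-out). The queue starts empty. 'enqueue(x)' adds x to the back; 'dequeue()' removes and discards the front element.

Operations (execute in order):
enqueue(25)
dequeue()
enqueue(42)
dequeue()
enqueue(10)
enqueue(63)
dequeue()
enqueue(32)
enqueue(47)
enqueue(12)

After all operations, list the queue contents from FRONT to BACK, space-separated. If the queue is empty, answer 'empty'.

enqueue(25): [25]
dequeue(): []
enqueue(42): [42]
dequeue(): []
enqueue(10): [10]
enqueue(63): [10, 63]
dequeue(): [63]
enqueue(32): [63, 32]
enqueue(47): [63, 32, 47]
enqueue(12): [63, 32, 47, 12]

Answer: 63 32 47 12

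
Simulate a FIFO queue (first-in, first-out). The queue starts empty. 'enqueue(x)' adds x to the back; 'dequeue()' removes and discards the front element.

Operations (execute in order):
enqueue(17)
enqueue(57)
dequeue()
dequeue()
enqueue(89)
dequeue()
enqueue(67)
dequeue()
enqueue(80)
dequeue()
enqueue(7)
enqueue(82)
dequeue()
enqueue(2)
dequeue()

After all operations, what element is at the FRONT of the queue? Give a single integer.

Answer: 2

Derivation:
enqueue(17): queue = [17]
enqueue(57): queue = [17, 57]
dequeue(): queue = [57]
dequeue(): queue = []
enqueue(89): queue = [89]
dequeue(): queue = []
enqueue(67): queue = [67]
dequeue(): queue = []
enqueue(80): queue = [80]
dequeue(): queue = []
enqueue(7): queue = [7]
enqueue(82): queue = [7, 82]
dequeue(): queue = [82]
enqueue(2): queue = [82, 2]
dequeue(): queue = [2]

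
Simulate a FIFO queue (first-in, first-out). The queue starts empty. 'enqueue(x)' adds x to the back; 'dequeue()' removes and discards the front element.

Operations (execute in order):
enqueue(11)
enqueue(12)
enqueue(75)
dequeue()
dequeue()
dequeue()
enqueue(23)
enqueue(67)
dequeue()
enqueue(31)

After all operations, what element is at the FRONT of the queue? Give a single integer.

Answer: 67

Derivation:
enqueue(11): queue = [11]
enqueue(12): queue = [11, 12]
enqueue(75): queue = [11, 12, 75]
dequeue(): queue = [12, 75]
dequeue(): queue = [75]
dequeue(): queue = []
enqueue(23): queue = [23]
enqueue(67): queue = [23, 67]
dequeue(): queue = [67]
enqueue(31): queue = [67, 31]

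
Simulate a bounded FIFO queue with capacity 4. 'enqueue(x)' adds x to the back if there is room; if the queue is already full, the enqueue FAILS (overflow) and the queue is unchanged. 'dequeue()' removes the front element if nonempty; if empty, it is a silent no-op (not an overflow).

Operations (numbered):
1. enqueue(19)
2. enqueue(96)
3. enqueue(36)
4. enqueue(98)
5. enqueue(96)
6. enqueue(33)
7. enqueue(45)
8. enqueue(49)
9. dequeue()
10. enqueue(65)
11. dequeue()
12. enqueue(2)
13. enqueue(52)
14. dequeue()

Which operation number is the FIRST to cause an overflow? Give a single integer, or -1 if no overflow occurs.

Answer: 5

Derivation:
1. enqueue(19): size=1
2. enqueue(96): size=2
3. enqueue(36): size=3
4. enqueue(98): size=4
5. enqueue(96): size=4=cap → OVERFLOW (fail)
6. enqueue(33): size=4=cap → OVERFLOW (fail)
7. enqueue(45): size=4=cap → OVERFLOW (fail)
8. enqueue(49): size=4=cap → OVERFLOW (fail)
9. dequeue(): size=3
10. enqueue(65): size=4
11. dequeue(): size=3
12. enqueue(2): size=4
13. enqueue(52): size=4=cap → OVERFLOW (fail)
14. dequeue(): size=3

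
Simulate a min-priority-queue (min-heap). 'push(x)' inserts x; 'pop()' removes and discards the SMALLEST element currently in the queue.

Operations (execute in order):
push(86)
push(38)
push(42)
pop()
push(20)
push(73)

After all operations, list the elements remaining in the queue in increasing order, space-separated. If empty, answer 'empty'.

push(86): heap contents = [86]
push(38): heap contents = [38, 86]
push(42): heap contents = [38, 42, 86]
pop() → 38: heap contents = [42, 86]
push(20): heap contents = [20, 42, 86]
push(73): heap contents = [20, 42, 73, 86]

Answer: 20 42 73 86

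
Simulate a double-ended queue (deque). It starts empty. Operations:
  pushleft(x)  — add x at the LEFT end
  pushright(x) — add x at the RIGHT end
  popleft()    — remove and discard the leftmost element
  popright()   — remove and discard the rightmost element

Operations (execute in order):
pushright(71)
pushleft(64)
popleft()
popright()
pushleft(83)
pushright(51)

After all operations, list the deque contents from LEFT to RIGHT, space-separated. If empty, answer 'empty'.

pushright(71): [71]
pushleft(64): [64, 71]
popleft(): [71]
popright(): []
pushleft(83): [83]
pushright(51): [83, 51]

Answer: 83 51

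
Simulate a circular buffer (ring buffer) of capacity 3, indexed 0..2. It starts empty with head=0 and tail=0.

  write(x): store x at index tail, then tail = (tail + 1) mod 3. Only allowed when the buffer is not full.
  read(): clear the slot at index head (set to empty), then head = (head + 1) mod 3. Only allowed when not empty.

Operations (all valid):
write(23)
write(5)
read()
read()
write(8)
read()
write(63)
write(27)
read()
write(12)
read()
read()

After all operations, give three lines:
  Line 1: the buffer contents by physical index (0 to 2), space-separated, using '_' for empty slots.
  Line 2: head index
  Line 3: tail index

write(23): buf=[23 _ _], head=0, tail=1, size=1
write(5): buf=[23 5 _], head=0, tail=2, size=2
read(): buf=[_ 5 _], head=1, tail=2, size=1
read(): buf=[_ _ _], head=2, tail=2, size=0
write(8): buf=[_ _ 8], head=2, tail=0, size=1
read(): buf=[_ _ _], head=0, tail=0, size=0
write(63): buf=[63 _ _], head=0, tail=1, size=1
write(27): buf=[63 27 _], head=0, tail=2, size=2
read(): buf=[_ 27 _], head=1, tail=2, size=1
write(12): buf=[_ 27 12], head=1, tail=0, size=2
read(): buf=[_ _ 12], head=2, tail=0, size=1
read(): buf=[_ _ _], head=0, tail=0, size=0

Answer: _ _ _
0
0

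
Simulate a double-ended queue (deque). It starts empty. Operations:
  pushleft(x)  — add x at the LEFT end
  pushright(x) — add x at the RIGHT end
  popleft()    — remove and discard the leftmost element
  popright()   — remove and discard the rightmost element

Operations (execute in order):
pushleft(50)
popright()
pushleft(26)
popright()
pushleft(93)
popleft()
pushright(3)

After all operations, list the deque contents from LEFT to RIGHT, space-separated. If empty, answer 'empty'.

Answer: 3

Derivation:
pushleft(50): [50]
popright(): []
pushleft(26): [26]
popright(): []
pushleft(93): [93]
popleft(): []
pushright(3): [3]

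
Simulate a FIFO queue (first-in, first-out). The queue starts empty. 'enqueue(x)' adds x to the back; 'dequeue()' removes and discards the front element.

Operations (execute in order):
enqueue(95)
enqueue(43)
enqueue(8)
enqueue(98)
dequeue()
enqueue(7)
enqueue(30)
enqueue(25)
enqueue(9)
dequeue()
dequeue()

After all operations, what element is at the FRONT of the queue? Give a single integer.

enqueue(95): queue = [95]
enqueue(43): queue = [95, 43]
enqueue(8): queue = [95, 43, 8]
enqueue(98): queue = [95, 43, 8, 98]
dequeue(): queue = [43, 8, 98]
enqueue(7): queue = [43, 8, 98, 7]
enqueue(30): queue = [43, 8, 98, 7, 30]
enqueue(25): queue = [43, 8, 98, 7, 30, 25]
enqueue(9): queue = [43, 8, 98, 7, 30, 25, 9]
dequeue(): queue = [8, 98, 7, 30, 25, 9]
dequeue(): queue = [98, 7, 30, 25, 9]

Answer: 98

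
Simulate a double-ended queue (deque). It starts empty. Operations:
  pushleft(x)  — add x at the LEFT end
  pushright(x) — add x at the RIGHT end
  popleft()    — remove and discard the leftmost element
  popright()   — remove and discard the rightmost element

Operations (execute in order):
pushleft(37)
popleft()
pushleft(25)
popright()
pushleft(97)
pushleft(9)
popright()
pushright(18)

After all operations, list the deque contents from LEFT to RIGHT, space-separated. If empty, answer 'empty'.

Answer: 9 18

Derivation:
pushleft(37): [37]
popleft(): []
pushleft(25): [25]
popright(): []
pushleft(97): [97]
pushleft(9): [9, 97]
popright(): [9]
pushright(18): [9, 18]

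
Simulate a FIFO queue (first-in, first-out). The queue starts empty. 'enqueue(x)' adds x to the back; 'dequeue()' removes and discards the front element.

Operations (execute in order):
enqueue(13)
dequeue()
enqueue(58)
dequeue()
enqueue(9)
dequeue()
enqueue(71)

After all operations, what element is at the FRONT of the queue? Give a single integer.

enqueue(13): queue = [13]
dequeue(): queue = []
enqueue(58): queue = [58]
dequeue(): queue = []
enqueue(9): queue = [9]
dequeue(): queue = []
enqueue(71): queue = [71]

Answer: 71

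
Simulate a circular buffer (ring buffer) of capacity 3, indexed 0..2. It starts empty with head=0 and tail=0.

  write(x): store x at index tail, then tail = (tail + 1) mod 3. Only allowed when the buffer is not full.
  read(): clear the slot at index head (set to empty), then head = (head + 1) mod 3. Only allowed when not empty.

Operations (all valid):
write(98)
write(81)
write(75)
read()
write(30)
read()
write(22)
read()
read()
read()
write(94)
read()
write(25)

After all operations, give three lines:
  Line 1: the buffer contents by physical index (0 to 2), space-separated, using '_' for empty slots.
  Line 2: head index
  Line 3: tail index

write(98): buf=[98 _ _], head=0, tail=1, size=1
write(81): buf=[98 81 _], head=0, tail=2, size=2
write(75): buf=[98 81 75], head=0, tail=0, size=3
read(): buf=[_ 81 75], head=1, tail=0, size=2
write(30): buf=[30 81 75], head=1, tail=1, size=3
read(): buf=[30 _ 75], head=2, tail=1, size=2
write(22): buf=[30 22 75], head=2, tail=2, size=3
read(): buf=[30 22 _], head=0, tail=2, size=2
read(): buf=[_ 22 _], head=1, tail=2, size=1
read(): buf=[_ _ _], head=2, tail=2, size=0
write(94): buf=[_ _ 94], head=2, tail=0, size=1
read(): buf=[_ _ _], head=0, tail=0, size=0
write(25): buf=[25 _ _], head=0, tail=1, size=1

Answer: 25 _ _
0
1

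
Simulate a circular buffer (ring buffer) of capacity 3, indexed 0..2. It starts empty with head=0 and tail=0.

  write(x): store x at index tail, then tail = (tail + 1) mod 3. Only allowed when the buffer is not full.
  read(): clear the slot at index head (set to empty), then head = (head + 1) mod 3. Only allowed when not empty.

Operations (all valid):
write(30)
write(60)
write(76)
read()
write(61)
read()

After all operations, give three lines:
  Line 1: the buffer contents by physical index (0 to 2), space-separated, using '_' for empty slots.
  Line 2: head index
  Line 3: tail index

Answer: 61 _ 76
2
1

Derivation:
write(30): buf=[30 _ _], head=0, tail=1, size=1
write(60): buf=[30 60 _], head=0, tail=2, size=2
write(76): buf=[30 60 76], head=0, tail=0, size=3
read(): buf=[_ 60 76], head=1, tail=0, size=2
write(61): buf=[61 60 76], head=1, tail=1, size=3
read(): buf=[61 _ 76], head=2, tail=1, size=2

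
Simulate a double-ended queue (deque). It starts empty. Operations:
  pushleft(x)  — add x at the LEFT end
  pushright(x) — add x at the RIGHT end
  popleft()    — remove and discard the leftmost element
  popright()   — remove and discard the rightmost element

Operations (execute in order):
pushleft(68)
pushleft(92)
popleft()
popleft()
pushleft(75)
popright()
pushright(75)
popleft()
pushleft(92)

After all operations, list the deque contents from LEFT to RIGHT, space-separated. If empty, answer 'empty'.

pushleft(68): [68]
pushleft(92): [92, 68]
popleft(): [68]
popleft(): []
pushleft(75): [75]
popright(): []
pushright(75): [75]
popleft(): []
pushleft(92): [92]

Answer: 92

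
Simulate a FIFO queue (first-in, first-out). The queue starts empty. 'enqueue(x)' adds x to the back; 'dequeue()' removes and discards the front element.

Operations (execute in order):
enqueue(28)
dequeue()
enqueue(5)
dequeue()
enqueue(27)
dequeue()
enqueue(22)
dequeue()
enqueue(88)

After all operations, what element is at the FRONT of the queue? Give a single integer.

Answer: 88

Derivation:
enqueue(28): queue = [28]
dequeue(): queue = []
enqueue(5): queue = [5]
dequeue(): queue = []
enqueue(27): queue = [27]
dequeue(): queue = []
enqueue(22): queue = [22]
dequeue(): queue = []
enqueue(88): queue = [88]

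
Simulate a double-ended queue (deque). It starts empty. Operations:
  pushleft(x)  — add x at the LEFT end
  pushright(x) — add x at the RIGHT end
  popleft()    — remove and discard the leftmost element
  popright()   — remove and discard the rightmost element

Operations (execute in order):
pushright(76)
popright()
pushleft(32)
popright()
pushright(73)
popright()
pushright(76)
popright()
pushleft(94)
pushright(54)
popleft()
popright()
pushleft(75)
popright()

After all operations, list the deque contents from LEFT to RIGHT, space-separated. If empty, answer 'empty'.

pushright(76): [76]
popright(): []
pushleft(32): [32]
popright(): []
pushright(73): [73]
popright(): []
pushright(76): [76]
popright(): []
pushleft(94): [94]
pushright(54): [94, 54]
popleft(): [54]
popright(): []
pushleft(75): [75]
popright(): []

Answer: empty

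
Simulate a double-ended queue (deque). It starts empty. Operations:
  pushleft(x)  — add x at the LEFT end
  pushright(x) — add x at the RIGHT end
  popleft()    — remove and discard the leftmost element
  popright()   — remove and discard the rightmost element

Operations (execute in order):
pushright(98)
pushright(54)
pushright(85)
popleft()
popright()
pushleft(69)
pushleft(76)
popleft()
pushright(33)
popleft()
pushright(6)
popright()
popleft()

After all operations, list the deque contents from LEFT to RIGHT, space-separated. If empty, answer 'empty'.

pushright(98): [98]
pushright(54): [98, 54]
pushright(85): [98, 54, 85]
popleft(): [54, 85]
popright(): [54]
pushleft(69): [69, 54]
pushleft(76): [76, 69, 54]
popleft(): [69, 54]
pushright(33): [69, 54, 33]
popleft(): [54, 33]
pushright(6): [54, 33, 6]
popright(): [54, 33]
popleft(): [33]

Answer: 33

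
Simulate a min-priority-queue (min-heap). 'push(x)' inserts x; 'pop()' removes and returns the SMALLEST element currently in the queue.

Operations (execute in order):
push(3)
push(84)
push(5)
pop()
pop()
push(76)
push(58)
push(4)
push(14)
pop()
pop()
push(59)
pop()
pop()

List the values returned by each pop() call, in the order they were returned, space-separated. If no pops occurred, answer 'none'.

Answer: 3 5 4 14 58 59

Derivation:
push(3): heap contents = [3]
push(84): heap contents = [3, 84]
push(5): heap contents = [3, 5, 84]
pop() → 3: heap contents = [5, 84]
pop() → 5: heap contents = [84]
push(76): heap contents = [76, 84]
push(58): heap contents = [58, 76, 84]
push(4): heap contents = [4, 58, 76, 84]
push(14): heap contents = [4, 14, 58, 76, 84]
pop() → 4: heap contents = [14, 58, 76, 84]
pop() → 14: heap contents = [58, 76, 84]
push(59): heap contents = [58, 59, 76, 84]
pop() → 58: heap contents = [59, 76, 84]
pop() → 59: heap contents = [76, 84]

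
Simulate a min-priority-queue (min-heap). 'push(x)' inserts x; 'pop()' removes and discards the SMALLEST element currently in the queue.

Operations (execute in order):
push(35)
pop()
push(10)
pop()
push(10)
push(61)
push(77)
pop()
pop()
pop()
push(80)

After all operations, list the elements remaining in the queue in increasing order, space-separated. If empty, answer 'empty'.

push(35): heap contents = [35]
pop() → 35: heap contents = []
push(10): heap contents = [10]
pop() → 10: heap contents = []
push(10): heap contents = [10]
push(61): heap contents = [10, 61]
push(77): heap contents = [10, 61, 77]
pop() → 10: heap contents = [61, 77]
pop() → 61: heap contents = [77]
pop() → 77: heap contents = []
push(80): heap contents = [80]

Answer: 80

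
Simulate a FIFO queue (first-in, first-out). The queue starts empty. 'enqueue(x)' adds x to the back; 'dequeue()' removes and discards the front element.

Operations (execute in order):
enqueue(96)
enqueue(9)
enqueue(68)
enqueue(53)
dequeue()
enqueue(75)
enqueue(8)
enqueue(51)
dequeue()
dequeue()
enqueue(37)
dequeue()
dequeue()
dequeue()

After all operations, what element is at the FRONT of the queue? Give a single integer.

enqueue(96): queue = [96]
enqueue(9): queue = [96, 9]
enqueue(68): queue = [96, 9, 68]
enqueue(53): queue = [96, 9, 68, 53]
dequeue(): queue = [9, 68, 53]
enqueue(75): queue = [9, 68, 53, 75]
enqueue(8): queue = [9, 68, 53, 75, 8]
enqueue(51): queue = [9, 68, 53, 75, 8, 51]
dequeue(): queue = [68, 53, 75, 8, 51]
dequeue(): queue = [53, 75, 8, 51]
enqueue(37): queue = [53, 75, 8, 51, 37]
dequeue(): queue = [75, 8, 51, 37]
dequeue(): queue = [8, 51, 37]
dequeue(): queue = [51, 37]

Answer: 51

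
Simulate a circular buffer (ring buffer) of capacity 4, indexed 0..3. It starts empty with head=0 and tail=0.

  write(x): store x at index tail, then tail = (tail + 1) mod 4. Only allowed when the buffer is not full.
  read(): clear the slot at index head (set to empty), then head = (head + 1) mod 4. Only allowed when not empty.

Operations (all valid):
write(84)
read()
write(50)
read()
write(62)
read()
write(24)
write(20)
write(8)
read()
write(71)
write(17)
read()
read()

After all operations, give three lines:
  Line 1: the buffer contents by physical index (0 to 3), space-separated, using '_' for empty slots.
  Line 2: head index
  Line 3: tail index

Answer: _ _ 71 17
2
0

Derivation:
write(84): buf=[84 _ _ _], head=0, tail=1, size=1
read(): buf=[_ _ _ _], head=1, tail=1, size=0
write(50): buf=[_ 50 _ _], head=1, tail=2, size=1
read(): buf=[_ _ _ _], head=2, tail=2, size=0
write(62): buf=[_ _ 62 _], head=2, tail=3, size=1
read(): buf=[_ _ _ _], head=3, tail=3, size=0
write(24): buf=[_ _ _ 24], head=3, tail=0, size=1
write(20): buf=[20 _ _ 24], head=3, tail=1, size=2
write(8): buf=[20 8 _ 24], head=3, tail=2, size=3
read(): buf=[20 8 _ _], head=0, tail=2, size=2
write(71): buf=[20 8 71 _], head=0, tail=3, size=3
write(17): buf=[20 8 71 17], head=0, tail=0, size=4
read(): buf=[_ 8 71 17], head=1, tail=0, size=3
read(): buf=[_ _ 71 17], head=2, tail=0, size=2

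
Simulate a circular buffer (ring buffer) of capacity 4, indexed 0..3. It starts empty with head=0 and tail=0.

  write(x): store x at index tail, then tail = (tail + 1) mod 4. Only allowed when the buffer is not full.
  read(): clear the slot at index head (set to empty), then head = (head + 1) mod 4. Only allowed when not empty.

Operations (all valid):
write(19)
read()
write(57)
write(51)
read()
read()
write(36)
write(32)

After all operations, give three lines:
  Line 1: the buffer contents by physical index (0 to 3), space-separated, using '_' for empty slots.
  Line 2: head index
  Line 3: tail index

Answer: 32 _ _ 36
3
1

Derivation:
write(19): buf=[19 _ _ _], head=0, tail=1, size=1
read(): buf=[_ _ _ _], head=1, tail=1, size=0
write(57): buf=[_ 57 _ _], head=1, tail=2, size=1
write(51): buf=[_ 57 51 _], head=1, tail=3, size=2
read(): buf=[_ _ 51 _], head=2, tail=3, size=1
read(): buf=[_ _ _ _], head=3, tail=3, size=0
write(36): buf=[_ _ _ 36], head=3, tail=0, size=1
write(32): buf=[32 _ _ 36], head=3, tail=1, size=2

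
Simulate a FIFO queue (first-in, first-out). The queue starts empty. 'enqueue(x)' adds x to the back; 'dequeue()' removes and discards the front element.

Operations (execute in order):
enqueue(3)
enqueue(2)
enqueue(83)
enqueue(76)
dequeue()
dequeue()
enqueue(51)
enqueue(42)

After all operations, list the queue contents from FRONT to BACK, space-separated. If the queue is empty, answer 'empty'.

enqueue(3): [3]
enqueue(2): [3, 2]
enqueue(83): [3, 2, 83]
enqueue(76): [3, 2, 83, 76]
dequeue(): [2, 83, 76]
dequeue(): [83, 76]
enqueue(51): [83, 76, 51]
enqueue(42): [83, 76, 51, 42]

Answer: 83 76 51 42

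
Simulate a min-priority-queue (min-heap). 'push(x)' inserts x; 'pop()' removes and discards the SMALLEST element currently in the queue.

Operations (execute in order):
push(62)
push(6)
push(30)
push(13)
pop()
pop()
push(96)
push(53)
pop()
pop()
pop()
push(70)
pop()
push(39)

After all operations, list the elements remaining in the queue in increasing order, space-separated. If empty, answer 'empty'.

push(62): heap contents = [62]
push(6): heap contents = [6, 62]
push(30): heap contents = [6, 30, 62]
push(13): heap contents = [6, 13, 30, 62]
pop() → 6: heap contents = [13, 30, 62]
pop() → 13: heap contents = [30, 62]
push(96): heap contents = [30, 62, 96]
push(53): heap contents = [30, 53, 62, 96]
pop() → 30: heap contents = [53, 62, 96]
pop() → 53: heap contents = [62, 96]
pop() → 62: heap contents = [96]
push(70): heap contents = [70, 96]
pop() → 70: heap contents = [96]
push(39): heap contents = [39, 96]

Answer: 39 96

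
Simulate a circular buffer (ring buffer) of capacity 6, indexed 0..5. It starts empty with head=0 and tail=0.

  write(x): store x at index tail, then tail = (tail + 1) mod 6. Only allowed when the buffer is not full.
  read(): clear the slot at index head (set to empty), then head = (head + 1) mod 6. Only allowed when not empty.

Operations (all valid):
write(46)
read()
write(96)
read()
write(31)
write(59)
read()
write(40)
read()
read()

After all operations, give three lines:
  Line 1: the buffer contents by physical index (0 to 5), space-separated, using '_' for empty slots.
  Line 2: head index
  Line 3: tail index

Answer: _ _ _ _ _ _
5
5

Derivation:
write(46): buf=[46 _ _ _ _ _], head=0, tail=1, size=1
read(): buf=[_ _ _ _ _ _], head=1, tail=1, size=0
write(96): buf=[_ 96 _ _ _ _], head=1, tail=2, size=1
read(): buf=[_ _ _ _ _ _], head=2, tail=2, size=0
write(31): buf=[_ _ 31 _ _ _], head=2, tail=3, size=1
write(59): buf=[_ _ 31 59 _ _], head=2, tail=4, size=2
read(): buf=[_ _ _ 59 _ _], head=3, tail=4, size=1
write(40): buf=[_ _ _ 59 40 _], head=3, tail=5, size=2
read(): buf=[_ _ _ _ 40 _], head=4, tail=5, size=1
read(): buf=[_ _ _ _ _ _], head=5, tail=5, size=0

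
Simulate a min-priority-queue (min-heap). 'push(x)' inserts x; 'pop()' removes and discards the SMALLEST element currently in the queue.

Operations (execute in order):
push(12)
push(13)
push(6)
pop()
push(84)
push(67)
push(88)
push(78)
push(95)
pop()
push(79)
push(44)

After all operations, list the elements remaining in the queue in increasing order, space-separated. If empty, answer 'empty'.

push(12): heap contents = [12]
push(13): heap contents = [12, 13]
push(6): heap contents = [6, 12, 13]
pop() → 6: heap contents = [12, 13]
push(84): heap contents = [12, 13, 84]
push(67): heap contents = [12, 13, 67, 84]
push(88): heap contents = [12, 13, 67, 84, 88]
push(78): heap contents = [12, 13, 67, 78, 84, 88]
push(95): heap contents = [12, 13, 67, 78, 84, 88, 95]
pop() → 12: heap contents = [13, 67, 78, 84, 88, 95]
push(79): heap contents = [13, 67, 78, 79, 84, 88, 95]
push(44): heap contents = [13, 44, 67, 78, 79, 84, 88, 95]

Answer: 13 44 67 78 79 84 88 95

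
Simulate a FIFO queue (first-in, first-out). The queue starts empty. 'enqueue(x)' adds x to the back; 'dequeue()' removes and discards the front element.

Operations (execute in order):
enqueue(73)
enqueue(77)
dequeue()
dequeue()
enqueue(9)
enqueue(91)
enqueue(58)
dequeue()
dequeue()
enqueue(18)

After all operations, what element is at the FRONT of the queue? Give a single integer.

enqueue(73): queue = [73]
enqueue(77): queue = [73, 77]
dequeue(): queue = [77]
dequeue(): queue = []
enqueue(9): queue = [9]
enqueue(91): queue = [9, 91]
enqueue(58): queue = [9, 91, 58]
dequeue(): queue = [91, 58]
dequeue(): queue = [58]
enqueue(18): queue = [58, 18]

Answer: 58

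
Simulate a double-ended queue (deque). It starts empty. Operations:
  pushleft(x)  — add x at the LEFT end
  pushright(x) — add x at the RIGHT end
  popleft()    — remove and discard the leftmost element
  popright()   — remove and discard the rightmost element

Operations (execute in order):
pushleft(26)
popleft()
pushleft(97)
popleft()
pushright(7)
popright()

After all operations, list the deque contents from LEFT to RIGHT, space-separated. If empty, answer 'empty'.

pushleft(26): [26]
popleft(): []
pushleft(97): [97]
popleft(): []
pushright(7): [7]
popright(): []

Answer: empty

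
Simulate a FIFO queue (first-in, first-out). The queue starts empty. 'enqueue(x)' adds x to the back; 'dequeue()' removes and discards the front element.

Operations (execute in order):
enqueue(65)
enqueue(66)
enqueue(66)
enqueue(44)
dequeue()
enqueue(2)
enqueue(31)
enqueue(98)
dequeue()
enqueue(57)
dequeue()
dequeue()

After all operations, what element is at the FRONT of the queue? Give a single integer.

Answer: 2

Derivation:
enqueue(65): queue = [65]
enqueue(66): queue = [65, 66]
enqueue(66): queue = [65, 66, 66]
enqueue(44): queue = [65, 66, 66, 44]
dequeue(): queue = [66, 66, 44]
enqueue(2): queue = [66, 66, 44, 2]
enqueue(31): queue = [66, 66, 44, 2, 31]
enqueue(98): queue = [66, 66, 44, 2, 31, 98]
dequeue(): queue = [66, 44, 2, 31, 98]
enqueue(57): queue = [66, 44, 2, 31, 98, 57]
dequeue(): queue = [44, 2, 31, 98, 57]
dequeue(): queue = [2, 31, 98, 57]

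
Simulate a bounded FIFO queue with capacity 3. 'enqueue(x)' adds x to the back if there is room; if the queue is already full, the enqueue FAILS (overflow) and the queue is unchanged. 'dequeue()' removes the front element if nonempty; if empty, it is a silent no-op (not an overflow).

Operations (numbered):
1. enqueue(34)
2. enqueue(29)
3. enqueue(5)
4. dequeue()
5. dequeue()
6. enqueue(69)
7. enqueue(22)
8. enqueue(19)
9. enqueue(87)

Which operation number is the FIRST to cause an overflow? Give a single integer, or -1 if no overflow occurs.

Answer: 8

Derivation:
1. enqueue(34): size=1
2. enqueue(29): size=2
3. enqueue(5): size=3
4. dequeue(): size=2
5. dequeue(): size=1
6. enqueue(69): size=2
7. enqueue(22): size=3
8. enqueue(19): size=3=cap → OVERFLOW (fail)
9. enqueue(87): size=3=cap → OVERFLOW (fail)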